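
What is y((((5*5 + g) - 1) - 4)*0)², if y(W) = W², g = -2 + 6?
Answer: 0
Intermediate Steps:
g = 4
y((((5*5 + g) - 1) - 4)*0)² = (((((5*5 + 4) - 1) - 4)*0)²)² = (((((25 + 4) - 1) - 4)*0)²)² = ((((29 - 1) - 4)*0)²)² = (((28 - 4)*0)²)² = ((24*0)²)² = (0²)² = 0² = 0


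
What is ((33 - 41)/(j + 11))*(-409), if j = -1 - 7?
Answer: 3272/3 ≈ 1090.7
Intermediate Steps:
j = -8
((33 - 41)/(j + 11))*(-409) = ((33 - 41)/(-8 + 11))*(-409) = -8/3*(-409) = 3272/3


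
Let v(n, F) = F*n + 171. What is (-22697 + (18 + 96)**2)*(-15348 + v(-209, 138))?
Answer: 427028319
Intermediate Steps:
v(n, F) = 171 + F*n
(-22697 + (18 + 96)**2)*(-15348 + v(-209, 138)) = (-22697 + (18 + 96)**2)*(-15348 + (171 + 138*(-209))) = (-22697 + 114**2)*(-15348 + (171 - 28842)) = (-22697 + 12996)*(-15348 - 28671) = -9701*(-44019) = 427028319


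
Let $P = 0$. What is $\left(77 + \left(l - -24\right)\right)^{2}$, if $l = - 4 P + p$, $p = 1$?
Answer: $10404$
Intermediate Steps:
$l = 1$ ($l = \left(-4\right) 0 + 1 = 0 + 1 = 1$)
$\left(77 + \left(l - -24\right)\right)^{2} = \left(77 + \left(1 - -24\right)\right)^{2} = \left(77 + \left(1 + 24\right)\right)^{2} = \left(77 + 25\right)^{2} = 102^{2} = 10404$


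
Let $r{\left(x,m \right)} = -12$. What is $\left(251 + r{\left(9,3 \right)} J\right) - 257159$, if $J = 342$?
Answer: $-261012$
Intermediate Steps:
$\left(251 + r{\left(9,3 \right)} J\right) - 257159 = \left(251 - 4104\right) - 257159 = -3853 - 257159 = -261012$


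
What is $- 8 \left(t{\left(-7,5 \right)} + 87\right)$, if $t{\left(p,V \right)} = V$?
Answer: $-736$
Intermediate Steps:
$- 8 \left(t{\left(-7,5 \right)} + 87\right) = - 8 \left(5 + 87\right) = \left(-8\right) 92 = -736$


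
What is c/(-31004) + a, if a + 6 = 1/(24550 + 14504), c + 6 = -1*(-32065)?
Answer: -185151793/26322396 ≈ -7.0340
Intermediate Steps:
c = 32059 (c = -6 - 1*(-32065) = -6 + 32065 = 32059)
a = -234323/39054 (a = -6 + 1/(24550 + 14504) = -6 + 1/39054 = -234323/39054 ≈ -6.0000)
c/(-31004) + a = 32059/(-31004) - 234323/39054 = 32059*(-1/31004) - 234323/39054 = -32059/31004 - 234323/39054 = -185151793/26322396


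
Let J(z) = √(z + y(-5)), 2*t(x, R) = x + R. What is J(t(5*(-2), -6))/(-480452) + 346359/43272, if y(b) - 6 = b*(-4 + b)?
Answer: 115453/14424 - √43/480452 ≈ 8.0042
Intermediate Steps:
y(b) = 6 + b*(-4 + b)
t(x, R) = R/2 + x/2 (t(x, R) = (x + R)/2 = (R + x)/2 = R/2 + x/2)
J(z) = √(51 + z) (J(z) = √(z + (6 + (-5)² - 4*(-5))) = √(z + (6 + 25 + 20)) = √(z + 51) = √(51 + z))
J(t(5*(-2), -6))/(-480452) + 346359/43272 = √(51 + ((½)*(-6) + (5*(-2))/2))/(-480452) + 346359/43272 = √(51 + (-3 + (½)*(-10)))*(-1/480452) + 346359*(1/43272) = √(51 + (-3 - 5))*(-1/480452) + 115453/14424 = √(51 - 8)*(-1/480452) + 115453/14424 = √43*(-1/480452) + 115453/14424 = -√43/480452 + 115453/14424 = 115453/14424 - √43/480452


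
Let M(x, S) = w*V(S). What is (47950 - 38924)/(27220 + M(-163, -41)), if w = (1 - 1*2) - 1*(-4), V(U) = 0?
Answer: 4513/13610 ≈ 0.33159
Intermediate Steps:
w = 3 (w = (1 - 2) + 4 = -1 + 4 = 3)
M(x, S) = 0 (M(x, S) = 3*0 = 0)
(47950 - 38924)/(27220 + M(-163, -41)) = (47950 - 38924)/(27220 + 0) = 9026/27220 = 9026*(1/27220) = 4513/13610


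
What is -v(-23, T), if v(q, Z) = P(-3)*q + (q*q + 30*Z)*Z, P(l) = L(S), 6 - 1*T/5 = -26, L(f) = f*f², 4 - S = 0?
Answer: -851168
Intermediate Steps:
S = 4 (S = 4 - 1*0 = 4 + 0 = 4)
L(f) = f³
T = 160 (T = 30 - 5*(-26) = 30 + 130 = 160)
P(l) = 64 (P(l) = 4³ = 64)
v(q, Z) = 64*q + Z*(q² + 30*Z) (v(q, Z) = 64*q + (q*q + 30*Z)*Z = 64*q + (q² + 30*Z)*Z = 64*q + Z*(q² + 30*Z))
-v(-23, T) = -(30*160² + 64*(-23) + 160*(-23)²) = -(30*25600 - 1472 + 160*529) = -(768000 - 1472 + 84640) = -1*851168 = -851168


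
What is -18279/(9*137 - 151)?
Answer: -18279/1082 ≈ -16.894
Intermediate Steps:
-18279/(9*137 - 151) = -18279/(1233 - 151) = -18279/1082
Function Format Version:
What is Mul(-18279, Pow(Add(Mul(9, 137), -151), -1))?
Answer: Rational(-18279, 1082) ≈ -16.894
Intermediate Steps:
Mul(-18279, Pow(Add(Mul(9, 137), -151), -1)) = Mul(-18279, Pow(Add(1233, -151), -1)) = Mul(-18279, Pow(1082, -1)) = Mul(-18279, Rational(1, 1082)) = Rational(-18279, 1082)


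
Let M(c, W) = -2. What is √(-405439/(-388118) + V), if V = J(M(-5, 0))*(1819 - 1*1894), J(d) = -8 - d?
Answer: √67943370039602/388118 ≈ 21.238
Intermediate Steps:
V = 450 (V = (-8 - 1*(-2))*(1819 - 1*1894) = (-8 + 2)*(1819 - 1894) = -6*(-75) = 450)
√(-405439/(-388118) + V) = √(-405439/(-388118) + 450) = √(-405439*(-1/388118) + 450) = √(405439/388118 + 450) = √(175058539/388118) = √67943370039602/388118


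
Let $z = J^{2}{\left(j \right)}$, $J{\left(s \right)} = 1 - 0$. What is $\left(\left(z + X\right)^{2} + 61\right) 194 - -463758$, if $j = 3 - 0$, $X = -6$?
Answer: $480442$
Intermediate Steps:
$j = 3$ ($j = 3 + 0 = 3$)
$J{\left(s \right)} = 1$ ($J{\left(s \right)} = 1 + 0 = 1$)
$z = 1$ ($z = 1^{2} = 1$)
$\left(\left(z + X\right)^{2} + 61\right) 194 - -463758 = \left(\left(1 - 6\right)^{2} + 61\right) 194 - -463758 = \left(\left(-5\right)^{2} + 61\right) 194 + 463758 = \left(25 + 61\right) 194 + 463758 = 86 \cdot 194 + 463758 = 16684 + 463758 = 480442$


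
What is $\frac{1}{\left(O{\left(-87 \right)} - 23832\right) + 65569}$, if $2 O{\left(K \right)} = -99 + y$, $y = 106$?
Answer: $\frac{2}{83481} \approx 2.3958 \cdot 10^{-5}$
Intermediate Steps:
$O{\left(K \right)} = \frac{7}{2}$ ($O{\left(K \right)} = \frac{-99 + 106}{2} = \frac{1}{2} \cdot 7 = \frac{7}{2}$)
$\frac{1}{\left(O{\left(-87 \right)} - 23832\right) + 65569} = \frac{1}{\left(\frac{7}{2} - 23832\right) + 65569} = \frac{1}{- \frac{47657}{2} + 65569} = \frac{1}{\frac{83481}{2}} = \frac{2}{83481}$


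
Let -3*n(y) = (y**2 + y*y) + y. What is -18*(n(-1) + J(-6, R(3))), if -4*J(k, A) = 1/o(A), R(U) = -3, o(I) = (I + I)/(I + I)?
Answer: 21/2 ≈ 10.500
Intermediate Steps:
o(I) = 1 (o(I) = (2*I)/((2*I)) = (2*I)*(1/(2*I)) = 1)
n(y) = -2*y**2/3 - y/3 (n(y) = -((y**2 + y*y) + y)/3 = -((y**2 + y**2) + y)/3 = -(2*y**2 + y)/3 = -(y + 2*y**2)/3 = -2*y**2/3 - y/3)
J(k, A) = -1/4 (J(k, A) = -1/4/1 = -1/4*1 = -1/4)
-18*(n(-1) + J(-6, R(3))) = -18*(-1/3*(-1)*(1 + 2*(-1)) - 1/4) = -18*(-1/3*(-1)*(1 - 2) - 1/4) = -18*(-1/3*(-1)*(-1) - 1/4) = -18*(-1/3 - 1/4) = -18*(-7/12) = 21/2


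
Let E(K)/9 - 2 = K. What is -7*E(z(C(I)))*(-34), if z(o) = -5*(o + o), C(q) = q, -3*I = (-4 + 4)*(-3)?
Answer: 4284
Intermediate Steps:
I = 0 (I = -(-4 + 4)*(-3)/3 = -0*(-3) = -1/3*0 = 0)
z(o) = -10*o (z(o) = -5*2*o = -10*o)
E(K) = 18 + 9*K
-7*E(z(C(I)))*(-34) = -7*(18 + 9*(-10*0))*(-34) = -7*(18 + 9*0)*(-34) = -7*(18 + 0)*(-34) = -7*18*(-34) = -126*(-34) = 4284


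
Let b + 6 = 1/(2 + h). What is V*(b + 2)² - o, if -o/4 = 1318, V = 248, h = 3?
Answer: 221328/25 ≈ 8853.1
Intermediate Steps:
b = -29/5 (b = -6 + 1/(2 + 3) = -6 + 1/5 = -6 + ⅕ = -29/5 ≈ -5.8000)
o = -5272 (o = -4*1318 = -5272)
V*(b + 2)² - o = 248*(-29/5 + 2)² - 1*(-5272) = 248*(-19/5)² + 5272 = 248*(361/25) + 5272 = 89528/25 + 5272 = 221328/25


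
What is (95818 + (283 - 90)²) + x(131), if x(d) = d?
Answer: 133198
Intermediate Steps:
(95818 + (283 - 90)²) + x(131) = (95818 + (283 - 90)²) + 131 = (95818 + 193²) + 131 = (95818 + 37249) + 131 = 133067 + 131 = 133198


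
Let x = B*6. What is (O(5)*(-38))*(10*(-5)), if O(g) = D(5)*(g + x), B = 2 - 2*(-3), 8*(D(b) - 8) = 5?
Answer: 1737075/2 ≈ 8.6854e+5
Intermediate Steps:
D(b) = 69/8 (D(b) = 8 + (1/8)*5 = 8 + 5/8 = 69/8)
B = 8 (B = 2 + 6 = 8)
x = 48 (x = 8*6 = 48)
O(g) = 414 + 69*g/8 (O(g) = 69*(g + 48)/8 = 69*(48 + g)/8 = 414 + 69*g/8)
(O(5)*(-38))*(10*(-5)) = ((414 + (69/8)*5)*(-38))*(10*(-5)) = ((414 + 345/8)*(-38))*(-50) = ((3657/8)*(-38))*(-50) = -69483/4*(-50) = 1737075/2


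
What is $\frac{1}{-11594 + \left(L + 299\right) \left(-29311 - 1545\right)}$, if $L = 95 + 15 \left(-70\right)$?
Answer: $\frac{1}{20229942} \approx 4.9432 \cdot 10^{-8}$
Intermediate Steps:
$L = -955$ ($L = 95 - 1050 = -955$)
$\frac{1}{-11594 + \left(L + 299\right) \left(-29311 - 1545\right)} = \frac{1}{-11594 + \left(-955 + 299\right) \left(-29311 - 1545\right)} = \frac{1}{-11594 - -20241536} = \frac{1}{-11594 + 20241536} = \frac{1}{20229942}$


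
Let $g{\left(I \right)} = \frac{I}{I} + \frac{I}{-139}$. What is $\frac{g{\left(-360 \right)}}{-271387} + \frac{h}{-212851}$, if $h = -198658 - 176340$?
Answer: $\frac{14145865716765}{8029334212843} \approx 1.7618$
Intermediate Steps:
$g{\left(I \right)} = 1 - \frac{I}{139}$ ($g{\left(I \right)} = 1 + I \left(- \frac{1}{139}\right) = 1 - \frac{I}{139}$)
$h = -374998$
$\frac{g{\left(-360 \right)}}{-271387} + \frac{h}{-212851} = \frac{1 - - \frac{360}{139}}{-271387} - \frac{374998}{-212851} = \left(1 + \frac{360}{139}\right) \left(- \frac{1}{271387}\right) - - \frac{374998}{212851} = \frac{499}{139} \left(- \frac{1}{271387}\right) + \frac{374998}{212851} = - \frac{499}{37722793} + \frac{374998}{212851} = \frac{14145865716765}{8029334212843}$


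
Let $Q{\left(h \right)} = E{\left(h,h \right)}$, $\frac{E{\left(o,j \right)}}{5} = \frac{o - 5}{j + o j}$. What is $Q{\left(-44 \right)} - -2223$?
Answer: $\frac{4205671}{1892} \approx 2222.9$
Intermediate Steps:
$E{\left(o,j \right)} = \frac{5 \left(-5 + o\right)}{j + j o}$ ($E{\left(o,j \right)} = 5 \frac{o - 5}{j + o j} = 5 \frac{-5 + o}{j + j o} = \frac{5 \left(-5 + o\right)}{j + j o}$)
$Q{\left(h \right)} = \frac{5 \left(-5 + h\right)}{h \left(1 + h\right)}$
$Q{\left(-44 \right)} - -2223 = \frac{5 \left(-5 - 44\right)}{\left(-44\right) \left(1 - 44\right)} - -2223 = 5 \left(- \frac{1}{44}\right) \frac{1}{-43} \left(-49\right) + 2223 = 5 \left(- \frac{1}{44}\right) \left(- \frac{1}{43}\right) \left(-49\right) + 2223 = - \frac{245}{1892} + 2223 = \frac{4205671}{1892}$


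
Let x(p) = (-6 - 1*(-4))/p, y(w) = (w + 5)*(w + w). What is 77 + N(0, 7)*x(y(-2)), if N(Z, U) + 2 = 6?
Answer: 233/3 ≈ 77.667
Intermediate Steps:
N(Z, U) = 4 (N(Z, U) = -2 + 6 = 4)
y(w) = 2*w*(5 + w) (y(w) = (5 + w)*(2*w) = 2*w*(5 + w))
x(p) = -2/p (x(p) = (-6 + 4)/p = -2/p)
77 + N(0, 7)*x(y(-2)) = 77 + 4*(-2*(-1/(4*(5 - 2)))) = 77 + 4*(-2/(2*(-2)*3)) = 77 + 4*(-2/(-12)) = 77 + 4*(-2*(-1/12)) = 77 + 4*(⅙) = 77 + ⅔ = 233/3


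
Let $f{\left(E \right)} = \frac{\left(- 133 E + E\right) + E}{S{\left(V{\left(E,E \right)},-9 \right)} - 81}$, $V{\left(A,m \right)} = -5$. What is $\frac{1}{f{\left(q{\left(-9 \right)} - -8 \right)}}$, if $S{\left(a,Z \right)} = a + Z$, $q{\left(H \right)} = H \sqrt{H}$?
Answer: $\frac{760}{103883} + \frac{2565 i}{103883} \approx 0.0073159 + 0.024691 i$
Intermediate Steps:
$q{\left(H \right)} = H^{\frac{3}{2}}$
$S{\left(a,Z \right)} = Z + a$
$f{\left(E \right)} = \frac{131 E}{95}$ ($f{\left(E \right)} = \frac{\left(- 133 E + E\right) + E}{\left(-9 - 5\right) - 81} = \frac{- 132 E + E}{-14 - 81} = \frac{\left(-131\right) E}{-95} = - 131 E \left(- \frac{1}{95}\right) = \frac{131 E}{95}$)
$\frac{1}{f{\left(q{\left(-9 \right)} - -8 \right)}} = \frac{1}{\frac{131}{95} \left(\left(-9\right)^{\frac{3}{2}} - -8\right)} = \frac{1}{\frac{131}{95} \left(- 27 i + 8\right)} = \frac{1}{\frac{131}{95} \left(8 - 27 i\right)} = \frac{1}{\frac{1048}{95} - \frac{3537 i}{95}} = \frac{9025 \left(\frac{1048}{95} + \frac{3537 i}{95}\right)}{13608673}$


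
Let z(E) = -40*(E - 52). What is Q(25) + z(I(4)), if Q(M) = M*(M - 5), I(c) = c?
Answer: 2420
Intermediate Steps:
Q(M) = M*(-5 + M)
z(E) = 2080 - 40*E (z(E) = -40*(-52 + E) = 2080 - 40*E)
Q(25) + z(I(4)) = 25*(-5 + 25) + (2080 - 40*4) = 25*20 + (2080 - 160) = 500 + 1920 = 2420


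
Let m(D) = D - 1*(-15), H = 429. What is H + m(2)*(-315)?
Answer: -4926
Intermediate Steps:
m(D) = 15 + D (m(D) = D + 15 = 15 + D)
H + m(2)*(-315) = 429 + (15 + 2)*(-315) = 429 + 17*(-315) = 429 - 5355 = -4926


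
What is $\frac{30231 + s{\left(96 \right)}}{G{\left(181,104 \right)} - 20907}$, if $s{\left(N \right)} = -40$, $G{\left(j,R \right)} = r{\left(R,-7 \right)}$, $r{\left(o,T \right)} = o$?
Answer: $- \frac{30191}{20803} \approx -1.4513$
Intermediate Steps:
$G{\left(j,R \right)} = R$
$\frac{30231 + s{\left(96 \right)}}{G{\left(181,104 \right)} - 20907} = \frac{30231 - 40}{104 - 20907} = \frac{30191}{-20803} = 30191 \left(- \frac{1}{20803}\right) = - \frac{30191}{20803}$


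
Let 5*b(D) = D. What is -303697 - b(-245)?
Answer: -303648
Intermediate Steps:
b(D) = D/5
-303697 - b(-245) = -303697 - (-245)/5 = -303697 - 1*(-49) = -303697 + 49 = -303648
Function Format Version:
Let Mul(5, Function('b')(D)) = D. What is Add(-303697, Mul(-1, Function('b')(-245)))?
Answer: -303648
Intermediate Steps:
Function('b')(D) = Mul(Rational(1, 5), D)
Add(-303697, Mul(-1, Function('b')(-245))) = Add(-303697, Mul(-1, Mul(Rational(1, 5), -245))) = Add(-303697, Mul(-1, -49)) = Add(-303697, 49) = -303648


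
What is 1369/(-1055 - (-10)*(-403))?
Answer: -1369/5085 ≈ -0.26922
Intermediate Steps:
1369/(-1055 - (-10)*(-403)) = 1369/(-1055 - 1*4030) = 1369/(-1055 - 4030) = 1369/(-5085) = 1369*(-1/5085) = -1369/5085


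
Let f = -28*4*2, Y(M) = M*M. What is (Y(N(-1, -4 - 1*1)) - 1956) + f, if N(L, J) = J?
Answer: -2155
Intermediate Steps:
Y(M) = M**2
f = -224 (f = -112*2 = -224)
(Y(N(-1, -4 - 1*1)) - 1956) + f = ((-4 - 1*1)**2 - 1956) - 224 = ((-4 - 1)**2 - 1956) - 224 = ((-5)**2 - 1956) - 224 = (25 - 1956) - 224 = -1931 - 224 = -2155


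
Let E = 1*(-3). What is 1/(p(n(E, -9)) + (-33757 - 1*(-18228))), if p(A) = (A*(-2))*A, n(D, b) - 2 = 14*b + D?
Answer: -1/47787 ≈ -2.0926e-5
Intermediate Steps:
E = -3
n(D, b) = 2 + D + 14*b (n(D, b) = 2 + (14*b + D) = 2 + (D + 14*b) = 2 + D + 14*b)
p(A) = -2*A² (p(A) = (-2*A)*A = -2*A²)
1/(p(n(E, -9)) + (-33757 - 1*(-18228))) = 1/(-2*(2 - 3 + 14*(-9))² + (-33757 - 1*(-18228))) = 1/(-2*(2 - 3 - 126)² + (-33757 + 18228)) = 1/(-2*(-127)² - 15529) = 1/(-2*16129 - 15529) = 1/(-32258 - 15529) = 1/(-47787) = -1/47787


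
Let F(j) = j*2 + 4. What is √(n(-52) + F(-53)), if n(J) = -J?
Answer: 5*I*√2 ≈ 7.0711*I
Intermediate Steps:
F(j) = 4 + 2*j (F(j) = 2*j + 4 = 4 + 2*j)
√(n(-52) + F(-53)) = √(-1*(-52) + (4 + 2*(-53))) = √(52 + (4 - 106)) = √(52 - 102) = √(-50) = 5*I*√2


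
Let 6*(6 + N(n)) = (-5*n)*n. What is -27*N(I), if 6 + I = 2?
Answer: 522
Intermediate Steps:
I = -4 (I = -6 + 2 = -4)
N(n) = -6 - 5*n²/6 (N(n) = -6 + ((-5*n)*n)/6 = -6 + (-5*n²)/6 = -6 - 5*n²/6)
-27*N(I) = -27*(-6 - ⅚*(-4)²) = -27*(-6 - ⅚*16) = -27*(-6 - 40/3) = -27*(-58/3) = 522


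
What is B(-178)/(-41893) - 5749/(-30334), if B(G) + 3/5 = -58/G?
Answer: 107178772113/565498106590 ≈ 0.18953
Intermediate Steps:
B(G) = -3/5 - 58/G
B(-178)/(-41893) - 5749/(-30334) = (-3/5 - 58/(-178))/(-41893) - 5749/(-30334) = (-3/5 - 58*(-1/178))*(-1/41893) - 5749*(-1/30334) = (-3/5 + 29/89)*(-1/41893) + 5749/30334 = -122/445*(-1/41893) + 5749/30334 = 122/18642385 + 5749/30334 = 107178772113/565498106590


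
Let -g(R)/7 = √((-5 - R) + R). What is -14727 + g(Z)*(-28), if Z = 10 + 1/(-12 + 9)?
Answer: -14727 + 196*I*√5 ≈ -14727.0 + 438.27*I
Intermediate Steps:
Z = 29/3 (Z = 10 + 1/(-3) = 10 - ⅓ = 29/3 ≈ 9.6667)
g(R) = -7*I*√5 (g(R) = -7*√((-5 - R) + R) = -7*I*√5)
-14727 + g(Z)*(-28) = -14727 - 7*I*√5*(-28) = -14727 + 196*I*√5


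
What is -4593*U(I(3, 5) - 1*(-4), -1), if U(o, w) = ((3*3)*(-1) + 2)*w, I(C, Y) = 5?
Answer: -32151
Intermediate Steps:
U(o, w) = -7*w (U(o, w) = (9*(-1) + 2)*w = (-9 + 2)*w = -7*w)
-4593*U(I(3, 5) - 1*(-4), -1) = -(-32151)*(-1) = -4593*7 = -32151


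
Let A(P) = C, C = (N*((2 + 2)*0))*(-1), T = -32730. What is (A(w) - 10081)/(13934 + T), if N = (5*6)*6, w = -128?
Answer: 10081/18796 ≈ 0.53634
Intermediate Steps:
N = 180 (N = 30*6 = 180)
C = 0 (C = (180*((2 + 2)*0))*(-1) = (180*(4*0))*(-1) = (180*0)*(-1) = 0*(-1) = 0)
A(P) = 0
(A(w) - 10081)/(13934 + T) = (0 - 10081)/(13934 - 32730) = -10081/(-18796) = -10081*(-1/18796) = 10081/18796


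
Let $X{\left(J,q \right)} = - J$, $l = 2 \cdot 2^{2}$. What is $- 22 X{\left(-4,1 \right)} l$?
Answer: $-704$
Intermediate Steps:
$l = 8$ ($l = 2 \cdot 4 = 8$)
$- 22 X{\left(-4,1 \right)} l = - 22 \left(\left(-1\right) \left(-4\right)\right) 8 = \left(-22\right) 4 \cdot 8 = \left(-88\right) 8 = -704$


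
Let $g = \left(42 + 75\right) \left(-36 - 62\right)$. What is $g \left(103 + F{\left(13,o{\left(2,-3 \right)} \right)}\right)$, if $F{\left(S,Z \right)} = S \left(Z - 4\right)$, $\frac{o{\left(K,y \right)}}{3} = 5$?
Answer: $-2820636$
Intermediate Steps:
$o{\left(K,y \right)} = 15$ ($o{\left(K,y \right)} = 3 \cdot 5 = 15$)
$F{\left(S,Z \right)} = S \left(-4 + Z\right)$
$g = -11466$ ($g = 117 \left(-98\right) = -11466$)
$g \left(103 + F{\left(13,o{\left(2,-3 \right)} \right)}\right) = - 11466 \left(103 + 13 \left(-4 + 15\right)\right) = - 11466 \left(103 + 13 \cdot 11\right) = - 11466 \left(103 + 143\right) = \left(-11466\right) 246 = -2820636$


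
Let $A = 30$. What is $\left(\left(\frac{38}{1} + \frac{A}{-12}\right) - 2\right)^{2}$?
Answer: $\frac{4489}{4} \approx 1122.3$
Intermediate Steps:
$\left(\left(\frac{38}{1} + \frac{A}{-12}\right) - 2\right)^{2} = \left(\left(\frac{38}{1} + \frac{30}{-12}\right) - 2\right)^{2} = \left(\left(38 \cdot 1 + 30 \left(- \frac{1}{12}\right)\right) - 2\right)^{2} = \left(\left(38 - \frac{5}{2}\right) - 2\right)^{2} = \left(\frac{71}{2} - 2\right)^{2} = \left(\frac{67}{2}\right)^{2} = \frac{4489}{4}$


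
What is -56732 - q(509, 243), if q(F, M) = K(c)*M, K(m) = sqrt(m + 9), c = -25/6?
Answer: -56732 - 81*sqrt(174)/2 ≈ -57266.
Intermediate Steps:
c = -25/6 (c = -25*1/6 = -25/6 ≈ -4.1667)
K(m) = sqrt(9 + m)
q(F, M) = M*sqrt(174)/6 (q(F, M) = sqrt(9 - 25/6)*M = sqrt(29/6)*M = (sqrt(174)/6)*M = M*sqrt(174)/6)
-56732 - q(509, 243) = -56732 - 243*sqrt(174)/6 = -56732 - 81*sqrt(174)/2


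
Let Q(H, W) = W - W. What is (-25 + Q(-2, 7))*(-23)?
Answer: 575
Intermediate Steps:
Q(H, W) = 0
(-25 + Q(-2, 7))*(-23) = (-25 + 0)*(-23) = -25*(-23) = 575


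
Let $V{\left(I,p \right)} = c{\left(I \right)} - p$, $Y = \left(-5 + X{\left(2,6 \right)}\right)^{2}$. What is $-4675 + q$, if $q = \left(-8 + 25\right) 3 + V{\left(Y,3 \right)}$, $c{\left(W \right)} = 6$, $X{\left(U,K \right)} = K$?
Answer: $-4621$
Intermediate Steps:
$Y = 1$ ($Y = \left(-5 + 6\right)^{2} = 1^{2} = 1$)
$V{\left(I,p \right)} = 6 - p$
$q = 54$ ($q = \left(-8 + 25\right) 3 + \left(6 - 3\right) = 17 \cdot 3 + \left(6 - 3\right) = 51 + 3 = 54$)
$-4675 + q = -4675 + 54 = -4621$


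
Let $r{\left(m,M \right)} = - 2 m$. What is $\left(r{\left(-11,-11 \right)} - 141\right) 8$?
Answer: $-952$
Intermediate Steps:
$\left(r{\left(-11,-11 \right)} - 141\right) 8 = \left(\left(-2\right) \left(-11\right) - 141\right) 8 = \left(22 - 141\right) 8 = \left(-119\right) 8 = -952$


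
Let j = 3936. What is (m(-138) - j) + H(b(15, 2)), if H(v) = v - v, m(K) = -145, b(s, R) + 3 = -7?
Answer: -4081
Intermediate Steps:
b(s, R) = -10 (b(s, R) = -3 - 7 = -10)
H(v) = 0
(m(-138) - j) + H(b(15, 2)) = (-145 - 1*3936) + 0 = (-145 - 3936) + 0 = -4081 + 0 = -4081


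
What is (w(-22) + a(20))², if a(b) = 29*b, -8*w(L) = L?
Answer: 5433561/16 ≈ 3.3960e+5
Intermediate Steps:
w(L) = -L/8
(w(-22) + a(20))² = (-⅛*(-22) + 29*20)² = (11/4 + 580)² = (2331/4)² = 5433561/16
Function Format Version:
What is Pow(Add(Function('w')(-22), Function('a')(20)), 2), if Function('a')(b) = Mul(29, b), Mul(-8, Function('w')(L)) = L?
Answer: Rational(5433561, 16) ≈ 3.3960e+5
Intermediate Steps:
Function('w')(L) = Mul(Rational(-1, 8), L)
Pow(Add(Function('w')(-22), Function('a')(20)), 2) = Pow(Add(Mul(Rational(-1, 8), -22), Mul(29, 20)), 2) = Pow(Add(Rational(11, 4), 580), 2) = Pow(Rational(2331, 4), 2) = Rational(5433561, 16)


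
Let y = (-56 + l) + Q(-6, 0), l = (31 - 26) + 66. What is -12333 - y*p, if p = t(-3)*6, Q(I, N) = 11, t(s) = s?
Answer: -11865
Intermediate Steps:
l = 71 (l = 5 + 66 = 71)
y = 26 (y = (-56 + 71) + 11 = 15 + 11 = 26)
p = -18 (p = -3*6 = -18)
-12333 - y*p = -12333 - 26*(-18) = -12333 - 1*(-468) = -12333 + 468 = -11865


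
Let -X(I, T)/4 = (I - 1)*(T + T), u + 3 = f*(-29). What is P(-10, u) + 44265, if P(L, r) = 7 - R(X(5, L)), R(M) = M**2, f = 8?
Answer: -58128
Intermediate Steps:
u = -235 (u = -3 + 8*(-29) = -3 - 232 = -235)
X(I, T) = -8*T*(-1 + I) (X(I, T) = -4*(I - 1)*(T + T) = -4*(-1 + I)*2*T = -8*T*(-1 + I))
P(L, r) = 7 - 1024*L**2 (P(L, r) = 7 - (8*L*(1 - 1*5))**2 = 7 - (8*L*(1 - 5))**2 = 7 - (8*L*(-4))**2 = 7 - (-32*L)**2 = 7 - 1024*L**2)
P(-10, u) + 44265 = (7 - 1024*(-10)**2) + 44265 = (7 - 1024*100) + 44265 = (7 - 102400) + 44265 = -102393 + 44265 = -58128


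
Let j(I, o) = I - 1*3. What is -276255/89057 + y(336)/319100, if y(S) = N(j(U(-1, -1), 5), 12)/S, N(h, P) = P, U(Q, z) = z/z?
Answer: -2468283084943/795706483600 ≈ -3.1020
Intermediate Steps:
U(Q, z) = 1
j(I, o) = -3 + I (j(I, o) = I - 3 = -3 + I)
y(S) = 12/S
-276255/89057 + y(336)/319100 = -276255/89057 + (12/336)/319100 = -276255*1/89057 + (12*(1/336))*(1/319100) = -276255/89057 + (1/28)*(1/319100) = -276255/89057 + 1/8934800 = -2468283084943/795706483600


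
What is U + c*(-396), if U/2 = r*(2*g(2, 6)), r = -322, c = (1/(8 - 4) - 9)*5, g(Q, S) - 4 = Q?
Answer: 9597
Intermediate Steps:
g(Q, S) = 4 + Q
c = -175/4 (c = (1/4 - 9)*5 = (¼ - 9)*5 = -35/4*5 = -175/4 ≈ -43.750)
U = -7728 (U = 2*(-644*(4 + 2)) = 2*(-644*6) = 2*(-322*12) = 2*(-3864) = -7728)
U + c*(-396) = -7728 - 175/4*(-396) = -7728 + 17325 = 9597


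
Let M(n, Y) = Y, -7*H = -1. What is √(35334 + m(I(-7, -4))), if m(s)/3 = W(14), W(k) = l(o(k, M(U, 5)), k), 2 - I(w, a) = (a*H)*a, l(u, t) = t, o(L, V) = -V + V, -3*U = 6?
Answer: 4*√2211 ≈ 188.08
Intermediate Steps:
U = -2 (U = -⅓*6 = -2)
H = ⅐ (H = -⅐*(-1) = ⅐ ≈ 0.14286)
o(L, V) = 0
I(w, a) = 2 - a²/7 (I(w, a) = 2 - a*(⅐)*a = 2 - a/7*a = 2 - a²/7)
W(k) = k
m(s) = 42 (m(s) = 3*14 = 42)
√(35334 + m(I(-7, -4))) = √(35334 + 42) = √35376 = 4*√2211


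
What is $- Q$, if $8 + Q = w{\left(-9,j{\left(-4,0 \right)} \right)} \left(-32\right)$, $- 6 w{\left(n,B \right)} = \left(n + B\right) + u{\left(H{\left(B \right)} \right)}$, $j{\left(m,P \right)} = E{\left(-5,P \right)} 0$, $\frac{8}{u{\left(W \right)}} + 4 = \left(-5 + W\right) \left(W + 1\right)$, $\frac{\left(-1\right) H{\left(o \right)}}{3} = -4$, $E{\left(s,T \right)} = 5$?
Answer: $\frac{14488}{261} \approx 55.51$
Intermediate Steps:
$H{\left(o \right)} = 12$ ($H{\left(o \right)} = \left(-3\right) \left(-4\right) = 12$)
$u{\left(W \right)} = \frac{8}{-4 + \left(1 + W\right) \left(-5 + W\right)}$ ($u{\left(W \right)} = \frac{8}{-4 + \left(-5 + W\right) \left(W + 1\right)} = \frac{8}{-4 + \left(-5 + W\right) \left(1 + W\right)} = \frac{8}{-4 + \left(1 + W\right) \left(-5 + W\right)}$)
$j{\left(m,P \right)} = 0$ ($j{\left(m,P \right)} = 5 \cdot 0 = 0$)
$w{\left(n,B \right)} = - \frac{4}{261} - \frac{B}{6} - \frac{n}{6}$ ($w{\left(n,B \right)} = - \frac{\left(n + B\right) + \frac{8}{-9 + 12^{2} - 48}}{6} = - \frac{\left(B + n\right) + \frac{8}{-9 + 144 - 48}}{6} = - \frac{\left(B + n\right) + \frac{8}{87}}{6} = - \frac{\frac{8}{87} + B + n}{6} = - \frac{4}{261} - \frac{B}{6} - \frac{n}{6}$)
$Q = - \frac{14488}{261}$ ($Q = -8 + \left(- \frac{4}{261} - 0 - - \frac{3}{2}\right) \left(-32\right) = -8 + \left(- \frac{4}{261} + 0 + \frac{3}{2}\right) \left(-32\right) = -8 + \frac{775}{522} \left(-32\right) = -8 - \frac{12400}{261} = - \frac{14488}{261} \approx -55.51$)
$- Q = \left(-1\right) \left(- \frac{14488}{261}\right) = \frac{14488}{261}$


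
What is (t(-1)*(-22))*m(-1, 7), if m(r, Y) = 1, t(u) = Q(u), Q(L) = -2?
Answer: 44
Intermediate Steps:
t(u) = -2
(t(-1)*(-22))*m(-1, 7) = -2*(-22)*1 = 44*1 = 44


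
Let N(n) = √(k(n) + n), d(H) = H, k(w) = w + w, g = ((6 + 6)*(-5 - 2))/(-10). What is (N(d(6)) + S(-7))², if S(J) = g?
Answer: 2214/25 + 252*√2/5 ≈ 159.84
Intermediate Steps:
g = 42/5 (g = (12*(-7))*(-⅒) = -84*(-⅒) = 42/5 ≈ 8.4000)
S(J) = 42/5
k(w) = 2*w
N(n) = √3*√n (N(n) = √(2*n + n) = √(3*n) = √3*√n)
(N(d(6)) + S(-7))² = (√3*√6 + 42/5)² = (3*√2 + 42/5)² = (42/5 + 3*√2)²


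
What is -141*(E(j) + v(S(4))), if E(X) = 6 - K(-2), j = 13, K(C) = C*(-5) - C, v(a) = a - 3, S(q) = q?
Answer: 705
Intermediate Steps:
v(a) = -3 + a
K(C) = -6*C (K(C) = -5*C - C = -6*C)
E(X) = -6 (E(X) = 6 - (-6)*(-2) = 6 - 1*12 = 6 - 12 = -6)
-141*(E(j) + v(S(4))) = -141*(-6 + (-3 + 4)) = -141*(-6 + 1) = -141*(-5) = 705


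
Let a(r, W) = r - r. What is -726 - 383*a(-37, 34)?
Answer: -726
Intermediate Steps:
a(r, W) = 0
-726 - 383*a(-37, 34) = -726 - 383*0 = -726 + 0 = -726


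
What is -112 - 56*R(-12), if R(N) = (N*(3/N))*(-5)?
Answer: 728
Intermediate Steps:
R(N) = -15 (R(N) = 3*(-5) = -15)
-112 - 56*R(-12) = -112 - 56*(-15) = -112 + 840 = 728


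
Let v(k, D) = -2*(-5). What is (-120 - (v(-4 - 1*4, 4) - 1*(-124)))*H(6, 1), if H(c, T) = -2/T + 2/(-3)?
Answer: 2032/3 ≈ 677.33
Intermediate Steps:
H(c, T) = -2/3 - 2/T (H(c, T) = -2/T + 2*(-1/3) = -2/T - 2/3 = -2/3 - 2/T)
v(k, D) = 10
(-120 - (v(-4 - 1*4, 4) - 1*(-124)))*H(6, 1) = (-120 - (10 - 1*(-124)))*(-2/3 - 2/1) = (-120 - (10 + 124))*(-2/3 - 2*1) = (-120 - 1*134)*(-2/3 - 2) = (-120 - 134)*(-8/3) = -254*(-8/3) = 2032/3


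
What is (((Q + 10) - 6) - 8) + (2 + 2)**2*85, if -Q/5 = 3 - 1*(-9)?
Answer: 1296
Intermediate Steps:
Q = -60 (Q = -5*(3 - 1*(-9)) = -5*(3 + 9) = -5*12 = -60)
(((Q + 10) - 6) - 8) + (2 + 2)**2*85 = (((-60 + 10) - 6) - 8) + (2 + 2)**2*85 = ((-50 - 6) - 8) + 4**2*85 = (-56 - 8) + 16*85 = -64 + 1360 = 1296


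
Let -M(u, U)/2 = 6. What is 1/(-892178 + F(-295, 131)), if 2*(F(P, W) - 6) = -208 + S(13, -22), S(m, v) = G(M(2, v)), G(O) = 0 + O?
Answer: -1/892282 ≈ -1.1207e-6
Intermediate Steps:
M(u, U) = -12 (M(u, U) = -2*6 = -12)
G(O) = O
S(m, v) = -12
F(P, W) = -104 (F(P, W) = 6 + (-208 - 12)/2 = 6 + (1/2)*(-220) = 6 - 110 = -104)
1/(-892178 + F(-295, 131)) = 1/(-892178 - 104) = 1/(-892282) = -1/892282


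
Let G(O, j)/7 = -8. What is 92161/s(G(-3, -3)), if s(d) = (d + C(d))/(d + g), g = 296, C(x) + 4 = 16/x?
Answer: -77415240/211 ≈ -3.6690e+5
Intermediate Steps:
C(x) = -4 + 16/x
G(O, j) = -56 (G(O, j) = 7*(-8) = -56)
s(d) = (-4 + d + 16/d)/(296 + d) (s(d) = (d + (-4 + 16/d))/(d + 296) = (-4 + d + 16/d)/(296 + d))
92161/s(G(-3, -3)) = 92161/(((16 - 56*(-4 - 56))/((-56)*(296 - 56)))) = 92161/((-1/56*(16 - 56*(-60))/240)) = 92161/((-1/56*1/240*(16 + 3360))) = 92161/((-1/56*1/240*3376)) = 92161/(-211/840) = 92161*(-840/211) = -77415240/211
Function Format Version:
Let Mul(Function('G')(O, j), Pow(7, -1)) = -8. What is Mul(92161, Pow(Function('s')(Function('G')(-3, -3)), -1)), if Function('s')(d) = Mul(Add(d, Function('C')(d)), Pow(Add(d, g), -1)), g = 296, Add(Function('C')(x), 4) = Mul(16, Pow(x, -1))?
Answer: Rational(-77415240, 211) ≈ -3.6690e+5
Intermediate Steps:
Function('C')(x) = Add(-4, Mul(16, Pow(x, -1)))
Function('G')(O, j) = -56 (Function('G')(O, j) = Mul(7, -8) = -56)
Function('s')(d) = Mul(Pow(Add(296, d), -1), Add(-4, d, Mul(16, Pow(d, -1)))) (Function('s')(d) = Mul(Add(d, Add(-4, Mul(16, Pow(d, -1)))), Pow(Add(d, 296), -1)) = Mul(Add(-4, d, Mul(16, Pow(d, -1))), Pow(Add(296, d), -1)) = Mul(Pow(Add(296, d), -1), Add(-4, d, Mul(16, Pow(d, -1)))))
Mul(92161, Pow(Function('s')(Function('G')(-3, -3)), -1)) = Mul(92161, Pow(Mul(Pow(-56, -1), Pow(Add(296, -56), -1), Add(16, Mul(-56, Add(-4, -56)))), -1)) = Mul(92161, Pow(Mul(Rational(-1, 56), Pow(240, -1), Add(16, Mul(-56, -60))), -1)) = Mul(92161, Pow(Mul(Rational(-1, 56), Rational(1, 240), Add(16, 3360)), -1)) = Mul(92161, Pow(Mul(Rational(-1, 56), Rational(1, 240), 3376), -1)) = Mul(92161, Pow(Rational(-211, 840), -1)) = Mul(92161, Rational(-840, 211)) = Rational(-77415240, 211)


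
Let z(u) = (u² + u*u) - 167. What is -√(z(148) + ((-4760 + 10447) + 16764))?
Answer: -2*√16523 ≈ -257.08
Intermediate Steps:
z(u) = -167 + 2*u² (z(u) = (u² + u²) - 167 = 2*u² - 167 = -167 + 2*u²)
-√(z(148) + ((-4760 + 10447) + 16764)) = -√((-167 + 2*148²) + ((-4760 + 10447) + 16764)) = -√((-167 + 2*21904) + (5687 + 16764)) = -√((-167 + 43808) + 22451) = -√(43641 + 22451) = -√66092 = -2*√16523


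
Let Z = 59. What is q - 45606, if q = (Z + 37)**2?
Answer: -36390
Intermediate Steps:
q = 9216 (q = (59 + 37)**2 = 96**2 = 9216)
q - 45606 = 9216 - 45606 = -36390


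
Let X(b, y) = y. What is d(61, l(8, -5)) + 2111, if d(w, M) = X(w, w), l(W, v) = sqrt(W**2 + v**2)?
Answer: 2172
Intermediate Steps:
d(w, M) = w
d(61, l(8, -5)) + 2111 = 61 + 2111 = 2172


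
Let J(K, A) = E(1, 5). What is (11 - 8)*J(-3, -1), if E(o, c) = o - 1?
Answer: 0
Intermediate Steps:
E(o, c) = -1 + o
J(K, A) = 0 (J(K, A) = -1 + 1 = 0)
(11 - 8)*J(-3, -1) = (11 - 8)*0 = 3*0 = 0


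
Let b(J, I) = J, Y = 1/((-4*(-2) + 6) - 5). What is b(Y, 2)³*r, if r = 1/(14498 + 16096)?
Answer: 1/22303026 ≈ 4.4837e-8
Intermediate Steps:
Y = ⅑ (Y = 1/((8 + 6) - 5) = 1/(14 - 5) = 1/9 = ⅑ ≈ 0.11111)
r = 1/30594 ≈ 3.2686e-5
b(Y, 2)³*r = (⅑)³*(1/30594) = (1/729)*(1/30594) = 1/22303026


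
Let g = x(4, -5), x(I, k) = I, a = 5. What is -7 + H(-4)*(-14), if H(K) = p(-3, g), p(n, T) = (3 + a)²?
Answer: -903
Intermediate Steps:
g = 4
p(n, T) = 64 (p(n, T) = (3 + 5)² = 8² = 64)
H(K) = 64
-7 + H(-4)*(-14) = -7 + 64*(-14) = -7 - 896 = -903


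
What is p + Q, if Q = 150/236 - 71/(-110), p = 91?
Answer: 299452/3245 ≈ 92.281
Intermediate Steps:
Q = 4157/3245 (Q = 150*(1/236) - 71*(-1/110) = 75/118 + 71/110 = 4157/3245 ≈ 1.2810)
p + Q = 91 + 4157/3245 = 299452/3245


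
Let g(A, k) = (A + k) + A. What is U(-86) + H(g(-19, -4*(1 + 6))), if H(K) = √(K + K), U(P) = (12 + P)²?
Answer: 5476 + 2*I*√33 ≈ 5476.0 + 11.489*I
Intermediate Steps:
g(A, k) = k + 2*A
H(K) = √2*√K (H(K) = √(2*K) = √2*√K)
U(-86) + H(g(-19, -4*(1 + 6))) = (12 - 86)² + √2*√(-4*(1 + 6) + 2*(-19)) = (-74)² + √2*√(-4*7 - 38) = 5476 + √2*√(-28 - 38) = 5476 + √2*√(-66) = 5476 + √2*(I*√66) = 5476 + 2*I*√33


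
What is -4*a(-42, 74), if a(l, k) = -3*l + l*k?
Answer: 11928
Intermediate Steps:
a(l, k) = -3*l + k*l
-4*a(-42, 74) = -(-168)*(-3 + 74) = -(-168)*71 = -4*(-2982) = 11928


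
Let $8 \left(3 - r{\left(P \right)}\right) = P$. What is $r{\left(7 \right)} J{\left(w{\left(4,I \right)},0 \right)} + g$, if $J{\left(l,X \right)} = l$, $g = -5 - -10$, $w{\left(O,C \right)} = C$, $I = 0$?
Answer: $5$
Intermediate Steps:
$r{\left(P \right)} = 3 - \frac{P}{8}$
$g = 5$ ($g = -5 + 10 = 5$)
$r{\left(7 \right)} J{\left(w{\left(4,I \right)},0 \right)} + g = \left(3 - \frac{7}{8}\right) 0 + 5 = \frac{17}{8} \cdot 0 + 5 = 0 + 5 = 5$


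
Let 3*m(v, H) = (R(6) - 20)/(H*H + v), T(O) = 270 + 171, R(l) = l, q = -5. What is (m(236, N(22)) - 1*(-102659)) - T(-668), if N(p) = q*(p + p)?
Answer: 1065315995/10422 ≈ 1.0222e+5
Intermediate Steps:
T(O) = 441
N(p) = -10*p (N(p) = -5*(p + p) = -10*p)
m(v, H) = -14/(3*(v + H²)) (m(v, H) = ((6 - 20)/(H*H + v))/3 = (-14/(H² + v))/3 = (-14/(v + H²))/3 = -14/(3*(v + H²)))
(m(236, N(22)) - 1*(-102659)) - T(-668) = (-14/(3*236 + 3*(-10*22)²) - 1*(-102659)) - 1*441 = (-14/(708 + 3*(-220)²) + 102659) - 441 = (-14/(708 + 3*48400) + 102659) - 441 = (-14/(708 + 145200) + 102659) - 441 = (-14/145908 + 102659) - 441 = (-14*1/145908 + 102659) - 441 = (-1/10422 + 102659) - 441 = 1069912097/10422 - 441 = 1065315995/10422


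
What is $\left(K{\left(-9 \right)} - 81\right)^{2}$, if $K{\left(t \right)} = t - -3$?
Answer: $7569$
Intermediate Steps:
$K{\left(t \right)} = 3 + t$ ($K{\left(t \right)} = t + 3 = 3 + t$)
$\left(K{\left(-9 \right)} - 81\right)^{2} = \left(\left(3 - 9\right) - 81\right)^{2} = \left(-6 - 81\right)^{2} = \left(-87\right)^{2} = 7569$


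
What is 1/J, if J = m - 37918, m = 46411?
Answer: 1/8493 ≈ 0.00011774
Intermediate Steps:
J = 8493 (J = 46411 - 37918 = 8493)
1/J = 1/8493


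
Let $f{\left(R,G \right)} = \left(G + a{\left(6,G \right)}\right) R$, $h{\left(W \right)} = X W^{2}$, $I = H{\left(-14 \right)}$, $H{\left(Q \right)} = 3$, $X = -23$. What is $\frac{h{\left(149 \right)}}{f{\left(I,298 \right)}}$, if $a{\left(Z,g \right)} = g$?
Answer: $- \frac{3427}{12} \approx -285.58$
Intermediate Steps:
$I = 3$
$h{\left(W \right)} = - 23 W^{2}$
$f{\left(R,G \right)} = 2 G R$ ($f{\left(R,G \right)} = \left(G + G\right) R = 2 G R$)
$\frac{h{\left(149 \right)}}{f{\left(I,298 \right)}} = \frac{\left(-23\right) 149^{2}}{2 \cdot 298 \cdot 3} = \frac{\left(-23\right) 22201}{1788} = \left(-510623\right) \frac{1}{1788} = - \frac{3427}{12}$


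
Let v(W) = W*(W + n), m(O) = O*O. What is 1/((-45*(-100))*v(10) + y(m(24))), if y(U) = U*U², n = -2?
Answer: 1/191462976 ≈ 5.2229e-9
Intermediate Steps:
m(O) = O²
y(U) = U³
v(W) = W*(-2 + W) (v(W) = W*(W - 2) = W*(-2 + W))
1/((-45*(-100))*v(10) + y(m(24))) = 1/((-45*(-100))*(10*(-2 + 10)) + (24²)³) = 1/(4500*(10*8) + 576³) = 1/(4500*80 + 191102976) = 1/(360000 + 191102976) = 1/191462976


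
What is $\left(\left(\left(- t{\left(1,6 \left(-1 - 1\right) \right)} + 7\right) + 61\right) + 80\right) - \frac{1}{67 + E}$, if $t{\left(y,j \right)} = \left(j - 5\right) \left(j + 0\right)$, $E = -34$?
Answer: $- \frac{1849}{33} \approx -56.03$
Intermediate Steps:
$t{\left(y,j \right)} = j \left(-5 + j\right)$ ($t{\left(y,j \right)} = \left(-5 + j\right) j = j \left(-5 + j\right)$)
$\left(\left(\left(- t{\left(1,6 \left(-1 - 1\right) \right)} + 7\right) + 61\right) + 80\right) - \frac{1}{67 + E} = \left(\left(\left(- 6 \left(-1 - 1\right) \left(-5 + 6 \left(-1 - 1\right)\right) + 7\right) + 61\right) + 80\right) - \frac{1}{67 - 34} = \left(\left(\left(- 6 \left(-2\right) \left(-5 + 6 \left(-2\right)\right) + 7\right) + 61\right) + 80\right) - \frac{1}{33} = \left(\left(\left(- \left(-12\right) \left(-5 - 12\right) + 7\right) + 61\right) + 80\right) - \frac{1}{33} = \left(\left(\left(- \left(-12\right) \left(-17\right) + 7\right) + 61\right) + 80\right) - \frac{1}{33} = \left(\left(\left(\left(-1\right) 204 + 7\right) + 61\right) + 80\right) - \frac{1}{33} = \left(\left(\left(-204 + 7\right) + 61\right) + 80\right) - \frac{1}{33} = \left(\left(-197 + 61\right) + 80\right) - \frac{1}{33} = \left(-136 + 80\right) - \frac{1}{33} = -56 - \frac{1}{33} = - \frac{1849}{33}$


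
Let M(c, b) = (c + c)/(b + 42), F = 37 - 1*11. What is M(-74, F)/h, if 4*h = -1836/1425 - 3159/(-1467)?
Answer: -11458900/1138473 ≈ -10.065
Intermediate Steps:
F = 26 (F = 37 - 11 = 26)
M(c, b) = 2*c/(42 + b) (M(c, b) = (2*c)/(42 + b) = 2*c/(42 + b))
h = 66969/309700 (h = (-1836/1425 - 3159/(-1467))/4 = (-1836*1/1425 - 3159*(-1/1467))/4 = (-612/475 + 351/163)/4 = (¼)*(66969/77425) = 66969/309700 ≈ 0.21624)
M(-74, F)/h = (2*(-74)/(42 + 26))/(66969/309700) = (2*(-74)/68)*(309700/66969) = (2*(-74)*(1/68))*(309700/66969) = -37/17*309700/66969 = -11458900/1138473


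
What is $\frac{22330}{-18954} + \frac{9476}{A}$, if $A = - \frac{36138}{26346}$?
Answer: $- \frac{394396839127}{57079971} \approx -6909.5$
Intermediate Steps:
$A = - \frac{6023}{4391}$ ($A = \left(-36138\right) \frac{1}{26346} = - \frac{6023}{4391} \approx -1.3717$)
$\frac{22330}{-18954} + \frac{9476}{A} = \frac{22330}{-18954} + \frac{9476}{- \frac{6023}{4391}} = 22330 \left(- \frac{1}{18954}\right) + 9476 \left(- \frac{4391}{6023}\right) = - \frac{11165}{9477} - \frac{41609116}{6023} = - \frac{394396839127}{57079971}$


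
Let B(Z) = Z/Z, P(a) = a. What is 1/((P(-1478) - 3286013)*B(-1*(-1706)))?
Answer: -1/3287491 ≈ -3.0418e-7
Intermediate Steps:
B(Z) = 1
1/((P(-1478) - 3286013)*B(-1*(-1706))) = 1/(-1478 - 3286013*1) = 1/(-3287491) = -1/3287491*1 = -1/3287491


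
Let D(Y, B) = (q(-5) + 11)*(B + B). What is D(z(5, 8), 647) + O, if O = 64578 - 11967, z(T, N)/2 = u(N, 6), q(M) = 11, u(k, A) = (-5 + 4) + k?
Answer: 81079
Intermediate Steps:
u(k, A) = -1 + k
z(T, N) = -2 + 2*N (z(T, N) = 2*(-1 + N) = -2 + 2*N)
D(Y, B) = 44*B (D(Y, B) = (11 + 11)*(B + B) = 22*(2*B) = 44*B)
O = 52611
D(z(5, 8), 647) + O = 44*647 + 52611 = 28468 + 52611 = 81079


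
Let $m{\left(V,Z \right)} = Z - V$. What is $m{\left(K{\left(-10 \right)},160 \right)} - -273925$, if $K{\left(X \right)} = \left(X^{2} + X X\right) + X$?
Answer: $273895$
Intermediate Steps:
$K{\left(X \right)} = X + 2 X^{2}$ ($K{\left(X \right)} = \left(X^{2} + X^{2}\right) + X = 2 X^{2} + X = X + 2 X^{2}$)
$m{\left(K{\left(-10 \right)},160 \right)} - -273925 = \left(160 - - 10 \left(1 + 2 \left(-10\right)\right)\right) - -273925 = \left(160 - - 10 \left(1 - 20\right)\right) + 273925 = \left(160 - \left(-10\right) \left(-19\right)\right) + 273925 = \left(160 - 190\right) + 273925 = -30 + 273925 = 273895$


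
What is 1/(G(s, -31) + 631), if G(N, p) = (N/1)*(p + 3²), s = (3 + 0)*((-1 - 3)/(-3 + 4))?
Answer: 1/895 ≈ 0.0011173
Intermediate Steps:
s = -12 (s = 3*(-4/1) = 3*(-4*1) = 3*(-4) = -12)
G(N, p) = N*(9 + p) (G(N, p) = (N*1)*(p + 9) = N*(9 + p))
1/(G(s, -31) + 631) = 1/(-12*(9 - 31) + 631) = 1/(-12*(-22) + 631) = 1/(264 + 631) = 1/895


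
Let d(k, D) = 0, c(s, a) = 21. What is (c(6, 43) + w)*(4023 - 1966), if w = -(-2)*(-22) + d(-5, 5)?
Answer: -47311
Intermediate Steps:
w = -44 (w = -(-2)*(-22) + 0 = -2*22 + 0 = -44 + 0 = -44)
(c(6, 43) + w)*(4023 - 1966) = (21 - 44)*(4023 - 1966) = -23*2057 = -47311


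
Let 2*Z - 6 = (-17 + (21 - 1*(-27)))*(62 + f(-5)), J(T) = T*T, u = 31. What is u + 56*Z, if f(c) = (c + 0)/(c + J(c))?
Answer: 53798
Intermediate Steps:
J(T) = T**2
f(c) = c/(c + c**2) (f(c) = (c + 0)/(c + c**2) = c/(c + c**2))
Z = 7681/8 (Z = 3 + ((-17 + (21 - 1*(-27)))*(62 + 1/(1 - 5)))/2 = 3 + ((-17 + (21 + 27))*(62 + 1/(-4)))/2 = 3 + ((-17 + 48)*(62 - 1/4))/2 = 3 + (31*(247/4))/2 = 3 + (1/2)*(7657/4) = 3 + 7657/8 = 7681/8 ≈ 960.13)
u + 56*Z = 31 + 56*(7681/8) = 31 + 53767 = 53798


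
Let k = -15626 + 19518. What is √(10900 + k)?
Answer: 86*√2 ≈ 121.62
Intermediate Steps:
k = 3892
√(10900 + k) = √(10900 + 3892) = √14792 = 86*√2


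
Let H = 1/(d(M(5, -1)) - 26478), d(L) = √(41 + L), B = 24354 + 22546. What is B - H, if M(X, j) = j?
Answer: 16440430225039/350542222 + √10/350542222 ≈ 46900.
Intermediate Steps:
B = 46900
H = 1/(-26478 + 2*√10) (H = 1/(√(41 - 1) - 26478) = 1/(√40 - 26478) = 1/(2*√10 - 26478) = 1/(-26478 + 2*√10) ≈ -3.7776e-5)
B - H = 46900 - (-13239/350542222 - √10/350542222) = 46900 + (13239/350542222 + √10/350542222) = 16440430225039/350542222 + √10/350542222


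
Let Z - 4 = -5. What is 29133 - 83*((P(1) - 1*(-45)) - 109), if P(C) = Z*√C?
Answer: 34528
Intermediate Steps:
Z = -1 (Z = 4 - 5 = -1)
P(C) = -√C
29133 - 83*((P(1) - 1*(-45)) - 109) = 29133 - 83*((-√1 - 1*(-45)) - 109) = 29133 - 83*((-1*1 + 45) - 109) = 29133 - 83*((-1 + 45) - 109) = 29133 - 83*(44 - 109) = 29133 - 83*(-65) = 29133 + 5395 = 34528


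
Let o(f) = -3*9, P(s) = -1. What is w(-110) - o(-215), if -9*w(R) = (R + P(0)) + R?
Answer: 464/9 ≈ 51.556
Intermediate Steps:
o(f) = -27
w(R) = ⅑ - 2*R/9 (w(R) = -((R - 1) + R)/9 = -((-1 + R) + R)/9 = -(-1 + 2*R)/9 = ⅑ - 2*R/9)
w(-110) - o(-215) = (⅑ - 2/9*(-110)) - 1*(-27) = (⅑ + 220/9) + 27 = 221/9 + 27 = 464/9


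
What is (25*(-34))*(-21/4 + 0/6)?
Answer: 8925/2 ≈ 4462.5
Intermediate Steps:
(25*(-34))*(-21/4 + 0/6) = -850*(-21*¼ + 0*(⅙)) = -850*(-21/4 + 0) = -850*(-21/4) = 8925/2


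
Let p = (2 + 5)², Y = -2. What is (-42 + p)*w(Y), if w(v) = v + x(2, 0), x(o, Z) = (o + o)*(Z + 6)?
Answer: 154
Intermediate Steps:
p = 49 (p = 7² = 49)
x(o, Z) = 2*o*(6 + Z) (x(o, Z) = (2*o)*(6 + Z) = 2*o*(6 + Z))
w(v) = 24 + v (w(v) = v + 2*2*(6 + 0) = v + 2*2*6 = v + 24 = 24 + v)
(-42 + p)*w(Y) = (-42 + 49)*(24 - 2) = 7*22 = 154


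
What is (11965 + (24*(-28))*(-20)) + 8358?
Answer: 33763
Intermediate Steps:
(11965 + (24*(-28))*(-20)) + 8358 = (11965 - 672*(-20)) + 8358 = (11965 + 13440) + 8358 = 25405 + 8358 = 33763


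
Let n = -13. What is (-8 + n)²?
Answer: 441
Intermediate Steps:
(-8 + n)² = (-8 - 13)² = (-21)² = 441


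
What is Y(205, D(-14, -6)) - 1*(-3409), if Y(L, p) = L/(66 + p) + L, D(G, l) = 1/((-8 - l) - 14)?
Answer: 763210/211 ≈ 3617.1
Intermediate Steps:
D(G, l) = 1/(-22 - l)
Y(L, p) = L + L/(66 + p) (Y(L, p) = L/(66 + p) + L = L + L/(66 + p))
Y(205, D(-14, -6)) - 1*(-3409) = 205*(67 - 1/(22 - 6))/(66 - 1/(22 - 6)) - 1*(-3409) = 205*(67 - 1/16)/(66 - 1/16) + 3409 = 205*(1071/16)/(1055/16) + 3409 = 205*(16/1055)*(1071/16) + 3409 = 43911/211 + 3409 = 763210/211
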